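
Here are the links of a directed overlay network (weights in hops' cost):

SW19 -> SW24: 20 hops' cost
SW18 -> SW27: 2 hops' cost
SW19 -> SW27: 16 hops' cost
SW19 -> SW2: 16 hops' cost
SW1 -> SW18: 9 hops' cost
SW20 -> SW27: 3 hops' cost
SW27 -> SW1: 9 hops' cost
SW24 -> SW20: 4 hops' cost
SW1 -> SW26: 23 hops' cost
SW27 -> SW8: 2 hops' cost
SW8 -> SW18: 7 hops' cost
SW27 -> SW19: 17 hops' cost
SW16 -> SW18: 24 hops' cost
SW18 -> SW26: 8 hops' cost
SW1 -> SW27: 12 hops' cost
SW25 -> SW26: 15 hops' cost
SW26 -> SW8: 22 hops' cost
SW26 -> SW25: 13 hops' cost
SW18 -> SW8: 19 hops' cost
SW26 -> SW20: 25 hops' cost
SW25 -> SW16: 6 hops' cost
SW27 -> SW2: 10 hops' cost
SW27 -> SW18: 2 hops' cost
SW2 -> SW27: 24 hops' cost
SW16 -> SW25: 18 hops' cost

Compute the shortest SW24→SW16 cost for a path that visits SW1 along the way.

Best SW24 to SW1: SW24 → SW20 → SW27 → SW1 costing 16
Best SW1 to SW16: SW1 → SW18 → SW26 → SW25 → SW16 costing 36
Total via SW1: 16 + 36 = 52 hops' cost.

52 hops' cost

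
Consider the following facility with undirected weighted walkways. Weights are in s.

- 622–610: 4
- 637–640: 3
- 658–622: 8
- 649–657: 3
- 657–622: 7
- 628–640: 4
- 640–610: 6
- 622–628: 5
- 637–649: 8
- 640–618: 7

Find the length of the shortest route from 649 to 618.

Running Dijkstra from 649:
649: 0
657: 3  (via 649)
637: 8  (via 649)
622: 10  (via 657)
640: 11  (via 637)
610: 14  (via 622)
628: 15  (via 622)
658: 18  (via 622)
618: 18  (via 640)
Shortest route: 649–637–640–618 = 18 s.

18 s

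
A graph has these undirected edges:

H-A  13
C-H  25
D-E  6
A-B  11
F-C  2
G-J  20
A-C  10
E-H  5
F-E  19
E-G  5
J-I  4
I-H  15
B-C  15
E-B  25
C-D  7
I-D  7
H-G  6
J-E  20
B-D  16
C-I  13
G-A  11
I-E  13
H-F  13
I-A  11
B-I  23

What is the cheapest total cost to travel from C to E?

Settle nodes by increasing distance from C:
C: 0
F: 2  (via C)
D: 7  (via C)
A: 10  (via C)
E: 13  (via D)
Shortest route: C → D → E = 13.

13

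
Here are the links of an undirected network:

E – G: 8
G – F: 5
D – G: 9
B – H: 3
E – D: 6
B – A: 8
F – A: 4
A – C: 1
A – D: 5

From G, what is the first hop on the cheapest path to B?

F

Enumerating some paths:
G - D - A - B: 9+5+8 = 22
G - F - A - B: 5+4+8 = 17
Cheapest is G - F - A - B at 17.
So from G the first move is to F.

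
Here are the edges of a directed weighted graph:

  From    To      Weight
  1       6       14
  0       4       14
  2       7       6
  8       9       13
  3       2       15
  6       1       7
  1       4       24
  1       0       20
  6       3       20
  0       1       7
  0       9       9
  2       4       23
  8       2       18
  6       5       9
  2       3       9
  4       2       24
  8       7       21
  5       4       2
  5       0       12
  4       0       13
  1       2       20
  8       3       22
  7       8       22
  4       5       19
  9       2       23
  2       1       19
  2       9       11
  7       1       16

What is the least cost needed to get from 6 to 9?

Compare a few routes:
6 - 5 - 4 - 0 - 9: 9+2+13+9 = 33
6 - 5 - 0 - 9: 9+12+9 = 30
6 - 1 - 0 - 9: 7+20+9 = 36
Cheapest is 6 - 5 - 0 - 9 at 30.

30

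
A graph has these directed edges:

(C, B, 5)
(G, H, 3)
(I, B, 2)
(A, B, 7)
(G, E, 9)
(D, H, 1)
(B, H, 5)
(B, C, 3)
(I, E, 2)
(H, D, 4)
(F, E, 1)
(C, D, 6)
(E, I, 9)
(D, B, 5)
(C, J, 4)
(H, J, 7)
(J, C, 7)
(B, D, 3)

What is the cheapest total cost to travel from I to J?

Settle nodes by increasing distance from I:
I: 0
B: 2  (via I)
E: 2  (via I)
C: 5  (via B)
D: 5  (via B)
H: 6  (via D)
J: 9  (via C)
Shortest route: I → B → C → J = 9.

9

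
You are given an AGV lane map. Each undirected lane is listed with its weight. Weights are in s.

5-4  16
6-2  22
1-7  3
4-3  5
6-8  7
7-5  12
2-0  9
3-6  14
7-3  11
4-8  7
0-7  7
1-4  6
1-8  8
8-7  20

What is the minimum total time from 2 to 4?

25 s

Compare a few routes:
2 - 0 - 7 - 1 - 4: 9+7+3+6 = 25
2 - 0 - 7 - 3 - 4: 9+7+11+5 = 32
The minimum is 25 s via 2 - 0 - 7 - 1 - 4.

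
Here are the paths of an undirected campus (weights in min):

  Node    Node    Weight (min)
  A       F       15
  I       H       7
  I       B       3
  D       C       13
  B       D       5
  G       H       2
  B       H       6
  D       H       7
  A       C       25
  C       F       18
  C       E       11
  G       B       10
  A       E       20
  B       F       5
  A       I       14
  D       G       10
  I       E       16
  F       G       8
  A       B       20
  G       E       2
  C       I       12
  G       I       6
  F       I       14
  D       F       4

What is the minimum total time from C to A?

25 min

Compare a few routes:
C → A: 25 = 25
C → I → A: 12+14 = 26
Cheapest is C → A at 25 min.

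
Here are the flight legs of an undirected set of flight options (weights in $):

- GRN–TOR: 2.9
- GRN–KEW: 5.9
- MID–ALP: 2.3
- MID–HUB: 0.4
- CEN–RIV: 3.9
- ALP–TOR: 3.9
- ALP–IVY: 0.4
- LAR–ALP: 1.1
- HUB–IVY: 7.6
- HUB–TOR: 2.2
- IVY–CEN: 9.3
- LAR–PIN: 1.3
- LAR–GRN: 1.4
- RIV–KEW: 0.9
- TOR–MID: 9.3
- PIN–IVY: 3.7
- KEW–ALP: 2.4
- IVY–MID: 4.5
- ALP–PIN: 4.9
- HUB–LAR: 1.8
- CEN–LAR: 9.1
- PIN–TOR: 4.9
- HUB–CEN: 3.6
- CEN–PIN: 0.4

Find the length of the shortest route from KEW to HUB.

$5.1

Candidate routes:
KEW - ALP - LAR - HUB: 2.4+1.1+1.8 = 5.3
KEW - ALP - MID - HUB: 2.4+2.3+0.4 = 5.1
The minimum is $5.1 via KEW - ALP - MID - HUB.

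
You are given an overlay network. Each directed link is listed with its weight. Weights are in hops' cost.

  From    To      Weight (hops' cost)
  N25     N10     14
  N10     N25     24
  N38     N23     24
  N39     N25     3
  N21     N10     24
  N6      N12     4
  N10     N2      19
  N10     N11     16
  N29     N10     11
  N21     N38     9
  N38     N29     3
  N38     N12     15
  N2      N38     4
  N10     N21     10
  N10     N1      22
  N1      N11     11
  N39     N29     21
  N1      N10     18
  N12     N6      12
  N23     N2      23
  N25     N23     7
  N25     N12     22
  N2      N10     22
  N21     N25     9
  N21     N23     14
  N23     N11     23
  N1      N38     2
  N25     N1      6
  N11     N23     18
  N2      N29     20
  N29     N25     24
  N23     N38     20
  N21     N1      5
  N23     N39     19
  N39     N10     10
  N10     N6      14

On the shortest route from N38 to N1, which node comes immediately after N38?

Compare a few routes:
N38–N29–N10–N1: 3+11+22 = 36
N38–N29–N10–N21–N1: 3+11+10+5 = 29
N38–N29–N25–N1: 3+24+6 = 33
The minimum is 29 hops' cost via N38–N29–N10–N21–N1.
So from N38 the first move is to N29.

N29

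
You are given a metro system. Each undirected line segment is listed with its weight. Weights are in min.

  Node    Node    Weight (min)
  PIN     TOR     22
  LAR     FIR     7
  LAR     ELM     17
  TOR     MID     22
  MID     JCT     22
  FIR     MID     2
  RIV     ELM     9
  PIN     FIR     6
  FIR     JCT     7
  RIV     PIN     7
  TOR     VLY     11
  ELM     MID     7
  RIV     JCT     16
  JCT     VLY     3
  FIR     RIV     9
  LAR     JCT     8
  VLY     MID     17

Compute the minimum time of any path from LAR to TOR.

22 min

Enumerating some paths:
LAR–FIR–MID–TOR: 7+2+22 = 31
LAR–JCT–VLY–TOR: 8+3+11 = 22
LAR–FIR–JCT–VLY–TOR: 7+7+3+11 = 28
The minimum is 22 min via LAR–JCT–VLY–TOR.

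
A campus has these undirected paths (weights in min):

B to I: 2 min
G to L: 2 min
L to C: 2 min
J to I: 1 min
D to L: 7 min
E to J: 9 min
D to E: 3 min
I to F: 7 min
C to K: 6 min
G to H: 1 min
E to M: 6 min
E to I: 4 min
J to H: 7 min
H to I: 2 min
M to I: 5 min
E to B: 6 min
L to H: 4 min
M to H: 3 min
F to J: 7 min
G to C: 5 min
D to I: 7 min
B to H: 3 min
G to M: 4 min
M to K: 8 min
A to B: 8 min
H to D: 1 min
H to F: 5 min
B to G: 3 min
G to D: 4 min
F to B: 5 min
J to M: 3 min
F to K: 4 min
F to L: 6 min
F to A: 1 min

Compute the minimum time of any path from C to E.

Settle nodes by increasing distance from C:
C: 0
L: 2  (via C)
G: 4  (via L)
H: 5  (via G)
D: 6  (via H)
K: 6  (via C)
B: 7  (via G)
I: 7  (via H)
F: 8  (via L)
J: 8  (via I)
M: 8  (via G)
A: 9  (via F)
E: 9  (via D)
Shortest route: C → L → G → H → D → E = 9 min.

9 min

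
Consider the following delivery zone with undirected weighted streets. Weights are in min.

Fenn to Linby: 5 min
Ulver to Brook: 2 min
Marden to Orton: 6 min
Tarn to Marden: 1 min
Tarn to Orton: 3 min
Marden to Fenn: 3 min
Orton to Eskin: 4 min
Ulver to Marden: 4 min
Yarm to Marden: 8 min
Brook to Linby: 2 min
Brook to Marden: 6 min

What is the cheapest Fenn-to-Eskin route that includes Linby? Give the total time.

21 min

Shortest Fenn→Linby: Fenn–Linby = 5
Best Linby to Eskin: Linby–Brook–Marden–Tarn–Orton–Eskin costing 16
Total via Linby: 5 + 16 = 21 min.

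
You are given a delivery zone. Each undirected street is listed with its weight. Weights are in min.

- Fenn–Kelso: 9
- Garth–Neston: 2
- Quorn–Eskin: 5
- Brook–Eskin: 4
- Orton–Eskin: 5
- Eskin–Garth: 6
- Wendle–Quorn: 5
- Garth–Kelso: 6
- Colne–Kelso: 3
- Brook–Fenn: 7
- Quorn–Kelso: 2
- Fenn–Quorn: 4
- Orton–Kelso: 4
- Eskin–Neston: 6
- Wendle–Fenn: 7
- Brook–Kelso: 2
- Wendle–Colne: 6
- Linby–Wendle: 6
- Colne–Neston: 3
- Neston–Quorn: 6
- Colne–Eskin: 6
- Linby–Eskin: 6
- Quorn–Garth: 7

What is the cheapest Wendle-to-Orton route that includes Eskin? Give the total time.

Shortest Wendle→Eskin: Wendle → Quorn → Eskin = 10
Shortest Eskin→Orton: Eskin → Orton = 5
Total via Eskin: 10 + 5 = 15 min.

15 min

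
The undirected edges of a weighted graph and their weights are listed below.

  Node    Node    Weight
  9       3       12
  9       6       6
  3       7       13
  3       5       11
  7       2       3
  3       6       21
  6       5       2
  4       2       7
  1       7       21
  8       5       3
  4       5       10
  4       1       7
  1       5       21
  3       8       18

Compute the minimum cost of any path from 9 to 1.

25

Enumerating some paths:
9 - 6 - 5 - 4 - 1: 6+2+10+7 = 25
9 - 6 - 5 - 1: 6+2+21 = 29
Cheapest is 9 - 6 - 5 - 4 - 1 at 25.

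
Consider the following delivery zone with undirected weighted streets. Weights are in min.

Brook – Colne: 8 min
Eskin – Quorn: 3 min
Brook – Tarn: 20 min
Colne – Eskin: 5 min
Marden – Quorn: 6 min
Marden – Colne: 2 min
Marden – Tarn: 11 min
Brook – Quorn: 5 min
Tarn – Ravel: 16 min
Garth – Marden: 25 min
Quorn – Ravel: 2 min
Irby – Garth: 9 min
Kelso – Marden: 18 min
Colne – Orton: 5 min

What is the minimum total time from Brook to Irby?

Running Dijkstra from Brook:
Brook: 0
Quorn: 5  (via Brook)
Ravel: 7  (via Quorn)
Eskin: 8  (via Quorn)
Colne: 8  (via Brook)
Marden: 10  (via Colne)
Orton: 13  (via Colne)
Tarn: 20  (via Brook)
Kelso: 28  (via Marden)
Garth: 35  (via Marden)
Irby: 44  (via Garth)
Shortest route: Brook → Colne → Marden → Garth → Irby = 44 min.

44 min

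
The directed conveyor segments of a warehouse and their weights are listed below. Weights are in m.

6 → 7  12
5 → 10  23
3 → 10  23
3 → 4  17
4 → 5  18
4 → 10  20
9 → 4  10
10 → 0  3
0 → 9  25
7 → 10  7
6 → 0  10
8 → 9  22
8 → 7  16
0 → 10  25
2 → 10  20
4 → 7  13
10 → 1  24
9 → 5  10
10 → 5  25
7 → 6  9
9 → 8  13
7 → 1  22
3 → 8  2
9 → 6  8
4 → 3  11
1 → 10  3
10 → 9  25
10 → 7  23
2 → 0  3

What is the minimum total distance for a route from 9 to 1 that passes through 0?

67 m

Best 9 to 0: 9–6–0 costing 18
Shortest 0→1: 0–10–1 = 49
Total via 0: 18 + 49 = 67 m.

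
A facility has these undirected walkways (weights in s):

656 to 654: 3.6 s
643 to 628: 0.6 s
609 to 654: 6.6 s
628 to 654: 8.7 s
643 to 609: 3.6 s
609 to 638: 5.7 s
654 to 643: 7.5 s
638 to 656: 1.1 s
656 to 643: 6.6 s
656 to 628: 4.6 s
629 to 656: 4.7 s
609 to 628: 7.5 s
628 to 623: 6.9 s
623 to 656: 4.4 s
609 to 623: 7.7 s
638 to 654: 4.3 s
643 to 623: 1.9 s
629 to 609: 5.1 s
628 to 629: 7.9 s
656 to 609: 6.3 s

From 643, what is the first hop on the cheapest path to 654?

Compare a few routes:
643–628–654: 0.6+8.7 = 9.3
643–654: 7.5 = 7.5
643–628–656–654: 0.6+4.6+3.6 = 8.8
The minimum is 7.5 s via 643–654.
So from 643 the first move is to 654.

654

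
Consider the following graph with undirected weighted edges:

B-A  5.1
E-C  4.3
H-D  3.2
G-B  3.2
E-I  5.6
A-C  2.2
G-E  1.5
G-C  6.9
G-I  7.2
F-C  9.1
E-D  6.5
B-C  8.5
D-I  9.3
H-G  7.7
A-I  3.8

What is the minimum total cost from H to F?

Settle nodes by increasing distance from H:
H: 0
D: 3.2  (via H)
G: 7.7  (via H)
E: 9.2  (via G)
B: 10.9  (via G)
I: 12.5  (via D)
C: 13.5  (via E)
A: 15.7  (via C)
F: 22.6  (via C)
Shortest route: H–G–E–C–F = 22.6.

22.6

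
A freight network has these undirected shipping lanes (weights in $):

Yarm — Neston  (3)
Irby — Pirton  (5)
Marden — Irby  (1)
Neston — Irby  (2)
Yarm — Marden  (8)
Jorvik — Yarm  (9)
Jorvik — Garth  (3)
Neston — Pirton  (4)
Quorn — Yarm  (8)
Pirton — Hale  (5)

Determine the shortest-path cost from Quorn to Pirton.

Enumerating some paths:
Quorn–Yarm–Neston–Pirton: 8+3+4 = 15
Quorn–Yarm–Neston–Irby–Pirton: 8+3+2+5 = 18
Cheapest is Quorn–Yarm–Neston–Pirton at $15.

$15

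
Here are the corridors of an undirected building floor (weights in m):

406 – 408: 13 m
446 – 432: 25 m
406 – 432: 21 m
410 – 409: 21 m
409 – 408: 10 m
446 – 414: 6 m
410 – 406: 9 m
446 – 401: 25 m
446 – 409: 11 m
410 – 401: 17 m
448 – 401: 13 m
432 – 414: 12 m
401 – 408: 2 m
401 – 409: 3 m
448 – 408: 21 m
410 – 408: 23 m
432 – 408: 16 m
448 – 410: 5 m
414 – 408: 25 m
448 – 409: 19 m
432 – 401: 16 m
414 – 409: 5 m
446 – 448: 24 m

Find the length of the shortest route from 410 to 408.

Compare a few routes:
410–401–408: 17+2 = 19
410–406–408: 9+13 = 22
410–408: 23 = 23
410–448–401–408: 5+13+2 = 20
The minimum is 19 m via 410–401–408.

19 m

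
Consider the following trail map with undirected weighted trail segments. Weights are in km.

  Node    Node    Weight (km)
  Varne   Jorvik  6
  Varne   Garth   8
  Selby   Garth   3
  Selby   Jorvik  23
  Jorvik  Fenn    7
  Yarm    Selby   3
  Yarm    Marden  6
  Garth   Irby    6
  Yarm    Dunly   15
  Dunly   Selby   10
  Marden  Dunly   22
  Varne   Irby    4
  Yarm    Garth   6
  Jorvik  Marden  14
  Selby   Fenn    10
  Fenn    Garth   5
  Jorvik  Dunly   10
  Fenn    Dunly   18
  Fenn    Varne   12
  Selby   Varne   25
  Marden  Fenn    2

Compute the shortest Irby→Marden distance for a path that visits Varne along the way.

Shortest Irby→Varne: Irby–Varne = 4
Best Varne to Marden: Varne–Fenn–Marden costing 14
Total via Varne: 4 + 14 = 18 km.

18 km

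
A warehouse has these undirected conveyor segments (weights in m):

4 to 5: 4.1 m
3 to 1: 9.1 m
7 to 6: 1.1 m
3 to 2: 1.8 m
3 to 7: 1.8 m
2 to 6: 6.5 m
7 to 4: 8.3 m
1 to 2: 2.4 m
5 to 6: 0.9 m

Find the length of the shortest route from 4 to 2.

9.7 m

Running Dijkstra from 4:
4: 0
5: 4.1  (via 4)
6: 5  (via 5)
7: 6.1  (via 6)
3: 7.9  (via 7)
2: 9.7  (via 3)
Shortest route: 4 → 5 → 6 → 7 → 3 → 2 = 9.7 m.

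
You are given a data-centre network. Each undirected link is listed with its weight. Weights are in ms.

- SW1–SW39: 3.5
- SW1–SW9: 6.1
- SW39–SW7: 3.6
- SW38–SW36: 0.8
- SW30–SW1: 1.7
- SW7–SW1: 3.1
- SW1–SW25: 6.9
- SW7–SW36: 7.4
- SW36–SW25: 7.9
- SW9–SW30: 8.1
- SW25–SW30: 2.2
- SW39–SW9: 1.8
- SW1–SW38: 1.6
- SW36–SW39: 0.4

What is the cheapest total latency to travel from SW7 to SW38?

4.7 ms

Running Dijkstra from SW7:
SW7: 0
SW1: 3.1  (via SW7)
SW39: 3.6  (via SW7)
SW36: 4  (via SW39)
SW38: 4.7  (via SW1)
Shortest route: SW7–SW1–SW38 = 4.7 ms.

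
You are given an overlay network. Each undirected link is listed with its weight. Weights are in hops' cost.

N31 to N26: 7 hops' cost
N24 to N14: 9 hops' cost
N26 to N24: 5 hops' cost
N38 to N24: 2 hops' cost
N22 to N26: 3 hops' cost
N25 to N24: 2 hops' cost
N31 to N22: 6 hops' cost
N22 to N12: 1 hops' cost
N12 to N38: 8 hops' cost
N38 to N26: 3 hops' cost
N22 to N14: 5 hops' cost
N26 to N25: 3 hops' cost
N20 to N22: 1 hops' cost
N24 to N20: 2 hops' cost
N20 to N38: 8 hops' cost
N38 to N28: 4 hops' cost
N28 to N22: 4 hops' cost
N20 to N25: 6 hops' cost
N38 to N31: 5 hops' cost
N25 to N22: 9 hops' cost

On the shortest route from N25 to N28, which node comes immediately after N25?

N24

Enumerating some paths:
N25 → N26 → N38 → N28: 3+3+4 = 10
N25 → N24 → N20 → N22 → N28: 2+2+1+4 = 9
N25 → N24 → N38 → N28: 2+2+4 = 8
Cheapest is N25 → N24 → N38 → N28 at 8 hops' cost.
So from N25 the first move is to N24.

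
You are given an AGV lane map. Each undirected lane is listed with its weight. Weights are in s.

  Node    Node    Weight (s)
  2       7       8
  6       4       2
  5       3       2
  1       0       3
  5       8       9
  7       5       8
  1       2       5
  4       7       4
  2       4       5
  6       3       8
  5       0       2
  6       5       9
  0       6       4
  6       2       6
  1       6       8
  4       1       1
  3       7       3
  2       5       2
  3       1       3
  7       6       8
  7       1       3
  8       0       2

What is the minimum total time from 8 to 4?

Shortest distances from 8:
8: 0
0: 2  (via 8)
5: 4  (via 0)
1: 5  (via 0)
2: 6  (via 5)
3: 6  (via 5)
4: 6  (via 1)
Shortest route: 8 → 0 → 1 → 4 = 6 s.

6 s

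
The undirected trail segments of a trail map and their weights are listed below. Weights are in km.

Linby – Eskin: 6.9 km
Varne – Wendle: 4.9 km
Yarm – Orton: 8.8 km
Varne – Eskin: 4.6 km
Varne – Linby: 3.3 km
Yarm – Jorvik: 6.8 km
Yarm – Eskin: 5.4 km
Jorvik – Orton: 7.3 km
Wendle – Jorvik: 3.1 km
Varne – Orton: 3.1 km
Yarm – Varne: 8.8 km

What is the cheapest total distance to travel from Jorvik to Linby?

Candidate routes:
Jorvik–Yarm–Eskin–Linby: 6.8+5.4+6.9 = 19.1
Jorvik–Wendle–Varne–Linby: 3.1+4.9+3.3 = 11.3
Jorvik–Yarm–Varne–Linby: 6.8+8.8+3.3 = 18.9
Jorvik–Orton–Varne–Linby: 7.3+3.1+3.3 = 13.7
The minimum is 11.3 km via Jorvik–Wendle–Varne–Linby.

11.3 km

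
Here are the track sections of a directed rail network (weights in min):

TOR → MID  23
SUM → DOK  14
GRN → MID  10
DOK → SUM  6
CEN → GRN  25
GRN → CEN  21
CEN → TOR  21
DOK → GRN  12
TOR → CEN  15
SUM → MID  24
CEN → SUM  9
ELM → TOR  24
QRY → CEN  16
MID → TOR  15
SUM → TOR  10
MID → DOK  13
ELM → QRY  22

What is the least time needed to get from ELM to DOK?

60 min

Settle nodes by increasing distance from ELM:
ELM: 0
QRY: 22  (via ELM)
TOR: 24  (via ELM)
CEN: 38  (via QRY)
SUM: 47  (via CEN)
MID: 47  (via TOR)
DOK: 60  (via MID)
Shortest route: ELM → TOR → MID → DOK = 60 min.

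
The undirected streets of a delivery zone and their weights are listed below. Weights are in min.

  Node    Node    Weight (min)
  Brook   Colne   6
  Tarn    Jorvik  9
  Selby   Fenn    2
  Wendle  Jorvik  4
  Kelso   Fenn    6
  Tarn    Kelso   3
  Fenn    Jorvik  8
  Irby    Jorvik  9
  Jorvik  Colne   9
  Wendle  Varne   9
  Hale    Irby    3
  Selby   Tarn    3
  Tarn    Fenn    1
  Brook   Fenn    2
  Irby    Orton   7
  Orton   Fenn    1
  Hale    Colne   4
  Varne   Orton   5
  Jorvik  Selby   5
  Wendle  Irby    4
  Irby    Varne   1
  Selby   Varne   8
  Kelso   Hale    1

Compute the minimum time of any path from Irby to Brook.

9 min

Candidate routes:
Irby - Hale - Kelso - Tarn - Fenn - Brook: 3+1+3+1+2 = 10
Irby - Varne - Orton - Fenn - Brook: 1+5+1+2 = 9
The minimum is 9 min via Irby - Varne - Orton - Fenn - Brook.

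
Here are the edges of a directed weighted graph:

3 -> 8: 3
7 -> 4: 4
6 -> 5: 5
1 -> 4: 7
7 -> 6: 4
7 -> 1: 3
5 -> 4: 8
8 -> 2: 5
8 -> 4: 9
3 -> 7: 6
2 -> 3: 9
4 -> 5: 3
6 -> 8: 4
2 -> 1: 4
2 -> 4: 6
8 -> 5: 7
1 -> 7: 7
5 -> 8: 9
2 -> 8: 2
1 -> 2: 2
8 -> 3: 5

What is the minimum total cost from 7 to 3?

Compare a few routes:
7–6–8–3: 4+4+5 = 13
7–1–2–8–3: 3+2+2+5 = 12
7–1–2–3: 3+2+9 = 14
Cheapest is 7–1–2–8–3 at 12.

12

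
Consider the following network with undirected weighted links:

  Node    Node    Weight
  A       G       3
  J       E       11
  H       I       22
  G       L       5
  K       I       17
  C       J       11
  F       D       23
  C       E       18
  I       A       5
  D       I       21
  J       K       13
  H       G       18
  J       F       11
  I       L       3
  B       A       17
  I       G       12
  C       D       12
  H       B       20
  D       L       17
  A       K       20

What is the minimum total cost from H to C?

52

Shortest distances from H:
H: 0
G: 18  (via H)
B: 20  (via H)
A: 21  (via G)
I: 22  (via H)
L: 23  (via G)
K: 39  (via I)
D: 40  (via L)
C: 52  (via D)
Shortest route: H → G → L → D → C = 52.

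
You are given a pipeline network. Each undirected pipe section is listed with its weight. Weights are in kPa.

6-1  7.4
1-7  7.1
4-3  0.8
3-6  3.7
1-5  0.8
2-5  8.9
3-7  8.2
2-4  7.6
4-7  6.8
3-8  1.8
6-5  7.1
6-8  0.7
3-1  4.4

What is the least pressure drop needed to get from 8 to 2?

10.2 kPa

Settle nodes by increasing distance from 8:
8: 0
6: 0.7  (via 8)
3: 1.8  (via 8)
4: 2.6  (via 3)
1: 6.2  (via 3)
5: 7  (via 1)
7: 9.4  (via 4)
2: 10.2  (via 4)
Shortest route: 8–3–4–2 = 10.2 kPa.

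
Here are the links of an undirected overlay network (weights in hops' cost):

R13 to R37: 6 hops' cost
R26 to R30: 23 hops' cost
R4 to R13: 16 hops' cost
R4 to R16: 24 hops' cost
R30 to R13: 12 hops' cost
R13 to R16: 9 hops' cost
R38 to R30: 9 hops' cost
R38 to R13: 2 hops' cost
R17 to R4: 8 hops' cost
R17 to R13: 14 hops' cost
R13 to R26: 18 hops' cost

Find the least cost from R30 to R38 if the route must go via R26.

43 hops' cost

Best R30 to R26: R30 → R26 costing 23
Best R26 to R38: R26 → R13 → R38 costing 20
Total via R26: 23 + 20 = 43 hops' cost.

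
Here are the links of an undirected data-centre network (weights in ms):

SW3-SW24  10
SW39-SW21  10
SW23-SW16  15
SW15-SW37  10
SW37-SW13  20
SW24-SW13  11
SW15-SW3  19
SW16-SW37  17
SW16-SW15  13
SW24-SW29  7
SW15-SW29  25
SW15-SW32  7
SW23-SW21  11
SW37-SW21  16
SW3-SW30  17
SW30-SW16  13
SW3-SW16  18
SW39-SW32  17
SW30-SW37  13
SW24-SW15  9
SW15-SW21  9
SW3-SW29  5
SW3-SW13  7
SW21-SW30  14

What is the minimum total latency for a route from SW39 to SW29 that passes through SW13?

Best SW39 to SW13: SW39–SW21–SW15–SW24–SW13 costing 39
Shortest SW13→SW29: SW13–SW3–SW29 = 12
Total via SW13: 39 + 12 = 51 ms.

51 ms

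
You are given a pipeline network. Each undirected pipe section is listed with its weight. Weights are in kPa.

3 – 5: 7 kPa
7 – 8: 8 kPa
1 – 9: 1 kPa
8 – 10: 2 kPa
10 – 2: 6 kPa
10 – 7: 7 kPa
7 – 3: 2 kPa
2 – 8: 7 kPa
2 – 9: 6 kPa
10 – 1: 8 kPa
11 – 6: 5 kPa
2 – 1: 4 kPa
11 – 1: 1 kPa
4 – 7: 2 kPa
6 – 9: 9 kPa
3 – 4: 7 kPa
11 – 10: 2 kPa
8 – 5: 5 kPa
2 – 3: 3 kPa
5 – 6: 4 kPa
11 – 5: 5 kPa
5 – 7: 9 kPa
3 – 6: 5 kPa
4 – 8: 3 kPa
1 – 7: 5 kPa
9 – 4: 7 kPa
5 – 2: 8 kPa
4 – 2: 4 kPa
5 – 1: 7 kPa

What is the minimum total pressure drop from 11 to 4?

7 kPa

Settle nodes by increasing distance from 11:
11: 0
1: 1  (via 11)
9: 2  (via 1)
10: 2  (via 11)
8: 4  (via 10)
2: 5  (via 1)
5: 5  (via 11)
6: 5  (via 11)
7: 6  (via 1)
4: 7  (via 8)
Shortest route: 11–10–8–4 = 7 kPa.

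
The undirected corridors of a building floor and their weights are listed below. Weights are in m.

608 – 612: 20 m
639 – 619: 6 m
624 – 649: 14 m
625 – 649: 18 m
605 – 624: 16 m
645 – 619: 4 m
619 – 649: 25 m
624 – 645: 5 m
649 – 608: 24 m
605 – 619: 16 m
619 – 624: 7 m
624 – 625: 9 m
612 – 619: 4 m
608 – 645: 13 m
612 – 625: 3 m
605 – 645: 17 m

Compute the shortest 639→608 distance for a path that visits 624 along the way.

31 m

Shortest 639→624: 639 → 619 → 624 = 13
Best 624 to 608: 624 → 645 → 608 costing 18
Total via 624: 13 + 18 = 31 m.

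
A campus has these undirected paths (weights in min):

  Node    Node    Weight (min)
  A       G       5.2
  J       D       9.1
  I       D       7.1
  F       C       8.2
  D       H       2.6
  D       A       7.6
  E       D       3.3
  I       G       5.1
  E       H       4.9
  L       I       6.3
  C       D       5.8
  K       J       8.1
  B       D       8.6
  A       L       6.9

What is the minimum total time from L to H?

Enumerating some paths:
L–I–D–H: 6.3+7.1+2.6 = 16
L–A–D–H: 6.9+7.6+2.6 = 17.1
L–A–D–E–H: 6.9+7.6+3.3+4.9 = 22.7
L–I–D–E–H: 6.3+7.1+3.3+4.9 = 21.6
Cheapest is L–I–D–H at 16 min.

16 min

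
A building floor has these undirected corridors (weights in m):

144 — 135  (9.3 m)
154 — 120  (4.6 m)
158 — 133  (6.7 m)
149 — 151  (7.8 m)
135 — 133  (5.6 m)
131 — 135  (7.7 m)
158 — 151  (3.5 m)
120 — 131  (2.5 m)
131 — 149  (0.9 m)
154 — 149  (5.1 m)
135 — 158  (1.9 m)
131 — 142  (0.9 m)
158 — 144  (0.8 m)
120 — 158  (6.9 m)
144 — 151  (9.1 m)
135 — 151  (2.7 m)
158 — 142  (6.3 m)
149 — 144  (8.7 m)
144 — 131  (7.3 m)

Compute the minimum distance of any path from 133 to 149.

14.2 m

Compare a few routes:
133 - 135 - 131 - 149: 5.6+7.7+0.9 = 14.2
133 - 158 - 142 - 131 - 149: 6.7+6.3+0.9+0.9 = 14.8
133 - 135 - 158 - 142 - 131 - 149: 5.6+1.9+6.3+0.9+0.9 = 15.6
Cheapest is 133 - 135 - 131 - 149 at 14.2 m.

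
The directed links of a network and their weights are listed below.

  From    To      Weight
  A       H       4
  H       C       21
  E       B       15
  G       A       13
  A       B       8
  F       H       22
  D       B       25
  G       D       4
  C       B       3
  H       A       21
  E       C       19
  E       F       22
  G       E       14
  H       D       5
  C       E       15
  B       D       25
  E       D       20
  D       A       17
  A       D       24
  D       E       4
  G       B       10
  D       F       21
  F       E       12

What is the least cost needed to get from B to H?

Candidate routes:
B–D–A–H: 25+17+4 = 46
B–D–F–H: 25+21+22 = 68
Cheapest is B–D–A–H at 46.

46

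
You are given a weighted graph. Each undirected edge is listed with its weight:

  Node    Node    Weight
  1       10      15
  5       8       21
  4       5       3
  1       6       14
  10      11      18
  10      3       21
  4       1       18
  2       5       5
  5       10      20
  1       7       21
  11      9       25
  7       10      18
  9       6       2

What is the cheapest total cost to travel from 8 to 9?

58

Compare a few routes:
8 → 5 → 4 → 1 → 6 → 9: 21+3+18+14+2 = 58
8 → 5 → 10 → 1 → 6 → 9: 21+20+15+14+2 = 72
8 → 5 → 10 → 11 → 9: 21+20+18+25 = 84
Cheapest is 8 → 5 → 4 → 1 → 6 → 9 at 58.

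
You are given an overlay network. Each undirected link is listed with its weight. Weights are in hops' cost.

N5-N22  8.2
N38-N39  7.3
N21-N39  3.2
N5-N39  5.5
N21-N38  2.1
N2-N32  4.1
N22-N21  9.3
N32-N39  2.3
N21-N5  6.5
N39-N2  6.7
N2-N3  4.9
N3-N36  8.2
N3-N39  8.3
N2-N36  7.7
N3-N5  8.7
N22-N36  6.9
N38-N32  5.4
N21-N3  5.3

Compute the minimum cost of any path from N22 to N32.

14.8 hops' cost

Shortest distances from N22:
N22: 0
N36: 6.9  (via N22)
N5: 8.2  (via N22)
N21: 9.3  (via N22)
N38: 11.4  (via N21)
N39: 12.5  (via N21)
N2: 14.6  (via N36)
N3: 14.6  (via N21)
N32: 14.8  (via N39)
Shortest route: N22–N21–N39–N32 = 14.8 hops' cost.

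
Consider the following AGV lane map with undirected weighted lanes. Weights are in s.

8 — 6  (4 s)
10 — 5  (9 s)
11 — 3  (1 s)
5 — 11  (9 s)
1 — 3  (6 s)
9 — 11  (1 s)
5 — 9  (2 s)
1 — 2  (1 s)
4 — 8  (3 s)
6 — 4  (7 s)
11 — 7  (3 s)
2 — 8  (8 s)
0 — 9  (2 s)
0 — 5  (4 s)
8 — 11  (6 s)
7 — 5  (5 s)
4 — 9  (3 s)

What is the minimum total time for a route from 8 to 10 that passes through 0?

Best 8 to 0: 8–4–9–0 costing 8
Shortest 0→10: 0–5–10 = 13
Total via 0: 8 + 13 = 21 s.

21 s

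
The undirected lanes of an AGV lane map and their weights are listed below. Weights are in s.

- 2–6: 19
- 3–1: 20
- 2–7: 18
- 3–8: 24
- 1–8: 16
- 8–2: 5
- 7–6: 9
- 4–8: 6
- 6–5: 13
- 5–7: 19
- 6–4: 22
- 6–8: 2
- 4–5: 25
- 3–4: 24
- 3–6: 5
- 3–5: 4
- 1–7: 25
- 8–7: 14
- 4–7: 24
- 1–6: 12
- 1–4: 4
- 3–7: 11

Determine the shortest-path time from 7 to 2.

Running Dijkstra from 7:
7: 0
6: 9  (via 7)
3: 11  (via 7)
8: 11  (via 6)
5: 15  (via 3)
2: 16  (via 8)
Shortest route: 7–6–8–2 = 16 s.

16 s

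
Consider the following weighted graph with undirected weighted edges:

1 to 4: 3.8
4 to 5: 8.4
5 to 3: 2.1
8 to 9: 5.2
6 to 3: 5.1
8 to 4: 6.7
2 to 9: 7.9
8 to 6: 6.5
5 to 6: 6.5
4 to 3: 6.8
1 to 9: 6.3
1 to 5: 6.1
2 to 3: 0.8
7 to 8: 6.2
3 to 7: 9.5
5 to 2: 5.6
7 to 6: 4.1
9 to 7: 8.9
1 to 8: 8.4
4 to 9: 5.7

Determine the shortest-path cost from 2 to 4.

Shortest distances from 2:
2: 0
3: 0.8  (via 2)
5: 2.9  (via 3)
6: 5.9  (via 3)
4: 7.6  (via 3)
Shortest route: 2–3–4 = 7.6.

7.6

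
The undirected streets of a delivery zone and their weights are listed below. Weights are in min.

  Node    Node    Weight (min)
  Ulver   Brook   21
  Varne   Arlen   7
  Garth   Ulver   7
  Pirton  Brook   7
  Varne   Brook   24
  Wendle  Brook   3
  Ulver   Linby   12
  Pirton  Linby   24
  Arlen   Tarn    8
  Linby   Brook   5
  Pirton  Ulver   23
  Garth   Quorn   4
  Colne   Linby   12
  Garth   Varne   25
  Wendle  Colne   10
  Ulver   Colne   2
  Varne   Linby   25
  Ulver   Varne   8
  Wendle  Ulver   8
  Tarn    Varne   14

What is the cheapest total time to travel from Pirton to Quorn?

29 min

Compare a few routes:
Pirton → Brook → Wendle → Ulver → Garth → Quorn: 7+3+8+7+4 = 29
Pirton → Ulver → Garth → Quorn: 23+7+4 = 34
Pirton → Brook → Wendle → Colne → Ulver → Garth → Quorn: 7+3+10+2+7+4 = 33
Cheapest is Pirton → Brook → Wendle → Ulver → Garth → Quorn at 29 min.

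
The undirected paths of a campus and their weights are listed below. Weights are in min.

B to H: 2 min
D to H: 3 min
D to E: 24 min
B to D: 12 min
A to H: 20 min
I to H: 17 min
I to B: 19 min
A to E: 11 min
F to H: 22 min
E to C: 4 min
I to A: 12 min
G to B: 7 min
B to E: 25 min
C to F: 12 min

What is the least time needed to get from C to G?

36 min

Enumerating some paths:
C–E–B–G: 4+25+7 = 36
C–E–D–H–B–G: 4+24+3+2+7 = 40
Cheapest is C–E–B–G at 36 min.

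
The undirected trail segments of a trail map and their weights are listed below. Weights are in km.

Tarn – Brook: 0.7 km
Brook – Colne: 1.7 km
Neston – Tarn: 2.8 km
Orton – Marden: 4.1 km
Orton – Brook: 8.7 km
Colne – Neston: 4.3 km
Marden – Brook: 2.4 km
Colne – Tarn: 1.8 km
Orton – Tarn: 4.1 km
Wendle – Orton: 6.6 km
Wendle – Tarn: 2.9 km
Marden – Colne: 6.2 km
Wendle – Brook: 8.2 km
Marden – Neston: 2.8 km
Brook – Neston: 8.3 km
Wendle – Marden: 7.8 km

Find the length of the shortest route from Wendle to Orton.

6.6 km

Candidate routes:
Wendle–Tarn–Brook–Marden–Orton: 2.9+0.7+2.4+4.1 = 10.1
Wendle–Tarn–Orton: 2.9+4.1 = 7
Wendle–Orton: 6.6 = 6.6
The minimum is 6.6 km via Wendle–Orton.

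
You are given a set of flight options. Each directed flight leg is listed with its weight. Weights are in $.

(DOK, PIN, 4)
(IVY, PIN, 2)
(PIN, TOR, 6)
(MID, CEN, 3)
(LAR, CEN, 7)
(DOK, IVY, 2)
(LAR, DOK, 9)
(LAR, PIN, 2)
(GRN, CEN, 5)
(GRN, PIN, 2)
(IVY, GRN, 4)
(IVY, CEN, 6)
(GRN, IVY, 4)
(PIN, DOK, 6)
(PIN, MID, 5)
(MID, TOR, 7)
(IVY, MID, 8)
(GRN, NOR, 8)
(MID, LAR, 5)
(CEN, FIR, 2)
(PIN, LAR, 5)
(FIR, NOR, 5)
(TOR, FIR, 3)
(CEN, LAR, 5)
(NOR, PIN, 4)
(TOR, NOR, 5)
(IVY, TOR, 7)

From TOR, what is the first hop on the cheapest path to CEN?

NOR

Candidate routes:
TOR - FIR - NOR - PIN - MID - CEN: 3+5+4+5+3 = 20
TOR - NOR - PIN - MID - CEN: 5+4+5+3 = 17
The minimum is $17 via TOR - NOR - PIN - MID - CEN.
So from TOR the first move is to NOR.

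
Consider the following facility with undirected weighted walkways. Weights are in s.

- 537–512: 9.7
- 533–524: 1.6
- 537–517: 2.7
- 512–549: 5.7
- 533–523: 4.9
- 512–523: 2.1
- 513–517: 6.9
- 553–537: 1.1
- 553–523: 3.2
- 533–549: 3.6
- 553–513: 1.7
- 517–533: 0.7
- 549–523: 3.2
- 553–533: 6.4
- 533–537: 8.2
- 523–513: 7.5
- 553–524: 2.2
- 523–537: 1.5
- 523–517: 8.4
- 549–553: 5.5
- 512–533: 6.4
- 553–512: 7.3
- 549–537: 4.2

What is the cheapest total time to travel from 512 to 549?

5.3 s

Candidate routes:
512 → 523 → 549: 2.1+3.2 = 5.3
512 → 523 → 537 → 549: 2.1+1.5+4.2 = 7.8
512 → 549: 5.7 = 5.7
512 → 533 → 549: 6.4+3.6 = 10
The minimum is 5.3 s via 512 → 523 → 549.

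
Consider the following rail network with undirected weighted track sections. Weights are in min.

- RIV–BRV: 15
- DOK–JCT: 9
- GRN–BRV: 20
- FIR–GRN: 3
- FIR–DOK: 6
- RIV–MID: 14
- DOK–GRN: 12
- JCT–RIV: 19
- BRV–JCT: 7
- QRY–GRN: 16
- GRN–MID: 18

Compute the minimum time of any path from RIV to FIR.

34 min

Enumerating some paths:
RIV → BRV → GRN → FIR: 15+20+3 = 38
RIV → MID → GRN → FIR: 14+18+3 = 35
RIV → BRV → JCT → DOK → FIR: 15+7+9+6 = 37
RIV → JCT → DOK → FIR: 19+9+6 = 34
The minimum is 34 min via RIV → JCT → DOK → FIR.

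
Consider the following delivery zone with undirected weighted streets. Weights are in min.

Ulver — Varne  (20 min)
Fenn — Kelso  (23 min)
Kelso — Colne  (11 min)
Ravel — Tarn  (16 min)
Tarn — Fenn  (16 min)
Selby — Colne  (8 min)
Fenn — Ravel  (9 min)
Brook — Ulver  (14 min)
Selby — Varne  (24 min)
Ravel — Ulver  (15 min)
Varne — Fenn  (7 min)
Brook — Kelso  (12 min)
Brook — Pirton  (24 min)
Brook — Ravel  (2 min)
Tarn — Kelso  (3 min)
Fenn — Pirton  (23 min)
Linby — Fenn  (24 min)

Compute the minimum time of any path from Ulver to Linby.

48 min

Settle nodes by increasing distance from Ulver:
Ulver: 0
Brook: 14  (via Ulver)
Ravel: 15  (via Ulver)
Varne: 20  (via Ulver)
Fenn: 24  (via Ravel)
Kelso: 26  (via Brook)
Tarn: 29  (via Kelso)
Colne: 37  (via Kelso)
Pirton: 38  (via Brook)
Selby: 44  (via Varne)
Linby: 48  (via Fenn)
Shortest route: Ulver → Ravel → Fenn → Linby = 48 min.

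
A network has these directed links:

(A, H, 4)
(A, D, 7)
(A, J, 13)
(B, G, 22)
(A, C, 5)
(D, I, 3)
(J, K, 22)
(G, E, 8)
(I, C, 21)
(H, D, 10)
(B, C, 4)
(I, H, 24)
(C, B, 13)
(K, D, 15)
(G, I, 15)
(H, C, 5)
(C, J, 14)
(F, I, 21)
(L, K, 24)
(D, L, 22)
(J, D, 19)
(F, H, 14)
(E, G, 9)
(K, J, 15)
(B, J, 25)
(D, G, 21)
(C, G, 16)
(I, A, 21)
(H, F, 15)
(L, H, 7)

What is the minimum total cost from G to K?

Settle nodes by increasing distance from G:
G: 0
E: 8  (via G)
I: 15  (via G)
A: 36  (via I)
C: 36  (via I)
H: 39  (via I)
D: 43  (via A)
B: 49  (via C)
J: 49  (via A)
F: 54  (via H)
L: 65  (via D)
K: 71  (via J)
Shortest route: G → I → A → J → K = 71.

71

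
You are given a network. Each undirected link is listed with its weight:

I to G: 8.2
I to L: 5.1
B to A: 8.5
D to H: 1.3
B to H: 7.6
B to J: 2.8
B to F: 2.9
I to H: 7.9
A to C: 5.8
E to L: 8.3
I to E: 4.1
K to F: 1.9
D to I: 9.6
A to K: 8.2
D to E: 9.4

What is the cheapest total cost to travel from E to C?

32.6

Candidate routes:
E - D - H - B - A - C: 9.4+1.3+7.6+8.5+5.8 = 32.6
E - I - H - B - A - C: 4.1+7.9+7.6+8.5+5.8 = 33.9
The minimum is 32.6 via E - D - H - B - A - C.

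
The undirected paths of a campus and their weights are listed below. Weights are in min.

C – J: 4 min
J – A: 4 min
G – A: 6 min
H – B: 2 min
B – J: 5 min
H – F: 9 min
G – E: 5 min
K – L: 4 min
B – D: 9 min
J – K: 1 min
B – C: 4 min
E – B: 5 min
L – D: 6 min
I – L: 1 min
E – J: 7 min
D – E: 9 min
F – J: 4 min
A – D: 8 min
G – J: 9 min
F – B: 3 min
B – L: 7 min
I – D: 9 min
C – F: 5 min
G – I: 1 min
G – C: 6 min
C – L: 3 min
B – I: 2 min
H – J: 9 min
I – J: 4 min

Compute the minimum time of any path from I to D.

7 min

Candidate routes:
I–D: 9 = 9
I–L–D: 1+6 = 7
I–B–D: 2+9 = 11
Cheapest is I–L–D at 7 min.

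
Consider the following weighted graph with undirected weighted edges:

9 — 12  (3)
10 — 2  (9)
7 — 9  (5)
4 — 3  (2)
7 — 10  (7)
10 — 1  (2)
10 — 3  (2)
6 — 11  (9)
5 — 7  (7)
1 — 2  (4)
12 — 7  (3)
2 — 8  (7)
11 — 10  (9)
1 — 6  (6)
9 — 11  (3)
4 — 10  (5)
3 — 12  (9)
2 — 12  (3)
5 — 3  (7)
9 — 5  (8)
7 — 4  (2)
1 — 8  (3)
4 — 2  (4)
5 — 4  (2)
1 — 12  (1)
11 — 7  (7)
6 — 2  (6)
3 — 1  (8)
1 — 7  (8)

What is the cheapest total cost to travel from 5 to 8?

Settle nodes by increasing distance from 5:
5: 0
4: 2  (via 5)
3: 4  (via 4)
7: 4  (via 4)
2: 6  (via 4)
10: 6  (via 3)
12: 7  (via 7)
1: 8  (via 10)
9: 8  (via 5)
8: 11  (via 1)
Shortest route: 5–4–3–10–1–8 = 11.

11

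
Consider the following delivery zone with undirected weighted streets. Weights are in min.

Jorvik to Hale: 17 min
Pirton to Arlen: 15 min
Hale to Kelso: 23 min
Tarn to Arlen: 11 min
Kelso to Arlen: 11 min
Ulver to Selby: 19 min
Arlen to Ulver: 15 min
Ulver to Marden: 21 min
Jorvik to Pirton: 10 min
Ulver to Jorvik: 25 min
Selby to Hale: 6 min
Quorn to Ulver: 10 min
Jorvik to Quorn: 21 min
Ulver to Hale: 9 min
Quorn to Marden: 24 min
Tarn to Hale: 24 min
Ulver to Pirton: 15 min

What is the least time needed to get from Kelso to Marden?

47 min

Shortest distances from Kelso:
Kelso: 0
Arlen: 11  (via Kelso)
Tarn: 22  (via Arlen)
Hale: 23  (via Kelso)
Ulver: 26  (via Arlen)
Pirton: 26  (via Arlen)
Selby: 29  (via Hale)
Quorn: 36  (via Ulver)
Jorvik: 36  (via Pirton)
Marden: 47  (via Ulver)
Shortest route: Kelso–Arlen–Ulver–Marden = 47 min.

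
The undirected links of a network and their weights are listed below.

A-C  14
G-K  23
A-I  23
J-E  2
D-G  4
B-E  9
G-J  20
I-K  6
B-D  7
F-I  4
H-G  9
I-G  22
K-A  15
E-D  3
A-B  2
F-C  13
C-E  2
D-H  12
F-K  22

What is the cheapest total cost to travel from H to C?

Running Dijkstra from H:
H: 0
G: 9  (via H)
D: 12  (via H)
E: 15  (via D)
C: 17  (via E)
Shortest route: H → D → E → C = 17.

17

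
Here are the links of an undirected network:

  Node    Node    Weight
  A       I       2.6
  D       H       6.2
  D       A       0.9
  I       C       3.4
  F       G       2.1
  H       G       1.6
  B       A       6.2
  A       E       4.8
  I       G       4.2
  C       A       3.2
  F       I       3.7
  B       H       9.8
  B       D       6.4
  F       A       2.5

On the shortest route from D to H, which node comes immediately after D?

H

Enumerating some paths:
D - H: 6.2 = 6.2
D - A - F - G - H: 0.9+2.5+2.1+1.6 = 7.1
The minimum is 6.2 via D - H.
So from D the first move is to H.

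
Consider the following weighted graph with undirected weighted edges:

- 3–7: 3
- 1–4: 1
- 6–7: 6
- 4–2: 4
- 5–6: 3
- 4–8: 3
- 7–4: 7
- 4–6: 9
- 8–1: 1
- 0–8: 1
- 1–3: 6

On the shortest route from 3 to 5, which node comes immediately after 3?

7

Compare a few routes:
3 → 1 → 4 → 6 → 5: 6+1+9+3 = 19
3 → 1 → 8 → 4 → 6 → 5: 6+1+3+9+3 = 22
3 → 7 → 4 → 6 → 5: 3+7+9+3 = 22
3 → 7 → 6 → 5: 3+6+3 = 12
Cheapest is 3 → 7 → 6 → 5 at 12.
So from 3 the first move is to 7.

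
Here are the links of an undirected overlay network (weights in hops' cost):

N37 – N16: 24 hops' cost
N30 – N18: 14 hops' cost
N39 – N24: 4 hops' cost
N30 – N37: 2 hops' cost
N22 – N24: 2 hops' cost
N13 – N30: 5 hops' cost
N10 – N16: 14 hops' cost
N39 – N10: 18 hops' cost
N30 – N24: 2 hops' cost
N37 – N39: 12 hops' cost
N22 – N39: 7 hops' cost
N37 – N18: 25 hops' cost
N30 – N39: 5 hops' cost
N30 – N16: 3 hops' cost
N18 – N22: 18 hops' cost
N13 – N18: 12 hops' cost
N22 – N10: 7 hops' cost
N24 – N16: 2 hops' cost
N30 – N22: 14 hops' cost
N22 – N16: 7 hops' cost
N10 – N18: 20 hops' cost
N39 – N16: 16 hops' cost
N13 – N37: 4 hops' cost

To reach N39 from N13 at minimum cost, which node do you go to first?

N30

Compare a few routes:
N13–N30–N24–N39: 5+2+4 = 11
N13–N30–N39: 5+5 = 10
Cheapest is N13–N30–N39 at 10 hops' cost.
So from N13 the first move is to N30.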